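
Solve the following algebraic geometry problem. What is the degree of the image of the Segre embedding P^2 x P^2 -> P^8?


The degree of the Segre variety P^2 x P^2 is C(m+n, m).
= C(4, 2)
= 6

6


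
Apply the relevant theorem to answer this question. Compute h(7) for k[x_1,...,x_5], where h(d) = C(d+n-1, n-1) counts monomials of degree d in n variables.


The Hilbert function for the polynomial ring in 5 variables is:
h(d) = C(d+n-1, n-1)
h(7) = C(7+5-1, 5-1) = C(11, 4)
= 11! / (4! * 7!)
= 330

330


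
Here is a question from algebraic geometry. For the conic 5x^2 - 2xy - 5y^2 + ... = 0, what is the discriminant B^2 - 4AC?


The discriminant of a conic Ax^2 + Bxy + Cy^2 + ... = 0 is B^2 - 4AC.
B^2 = (-2)^2 = 4
4AC = 4*5*(-5) = -100
Discriminant = 4 + 100 = 104

104


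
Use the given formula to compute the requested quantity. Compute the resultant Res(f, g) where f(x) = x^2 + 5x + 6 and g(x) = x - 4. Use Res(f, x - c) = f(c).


For Res(f, x - c), we evaluate f at x = c.
f(4) = 4^2 + 5*4 + 6
= 16 + 20 + 6
= 36 + 6 = 42
Res(f, g) = 42

42


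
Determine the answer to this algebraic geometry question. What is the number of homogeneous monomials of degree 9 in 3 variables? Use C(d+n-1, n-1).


The number of degree-9 monomials in 3 variables is C(d+n-1, n-1).
= C(9+3-1, 3-1) = C(11, 2)
= 55

55


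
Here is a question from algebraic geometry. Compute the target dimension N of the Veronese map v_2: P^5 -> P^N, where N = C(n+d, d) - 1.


The Veronese embedding v_d: P^n -> P^N maps each point to all
degree-d monomials in n+1 homogeneous coordinates.
N = C(n+d, d) - 1
N = C(5+2, 2) - 1
N = C(7, 2) - 1
C(7, 2) = 21
N = 21 - 1 = 20

20


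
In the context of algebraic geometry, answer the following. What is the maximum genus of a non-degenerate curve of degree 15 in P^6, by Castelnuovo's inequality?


Castelnuovo's bound: write d - 1 = m(r-1) + epsilon with 0 <= epsilon < r-1.
d - 1 = 15 - 1 = 14
r - 1 = 6 - 1 = 5
14 = 2*5 + 4, so m = 2, epsilon = 4
pi(d, r) = m(m-1)(r-1)/2 + m*epsilon
= 2*1*5/2 + 2*4
= 10/2 + 8
= 5 + 8 = 13

13


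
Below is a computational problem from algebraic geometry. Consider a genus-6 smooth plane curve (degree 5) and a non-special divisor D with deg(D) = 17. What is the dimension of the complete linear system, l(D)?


First, compute the genus of a smooth plane curve of degree 5:
g = (d-1)(d-2)/2 = (5-1)(5-2)/2 = 6
For a non-special divisor D (i.e., h^1(D) = 0), Riemann-Roch gives:
l(D) = deg(D) - g + 1
Since deg(D) = 17 >= 2g - 1 = 11, D is non-special.
l(D) = 17 - 6 + 1 = 12

12


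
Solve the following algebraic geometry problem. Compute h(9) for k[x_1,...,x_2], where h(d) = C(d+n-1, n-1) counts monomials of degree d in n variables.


The Hilbert function for the polynomial ring in 2 variables is:
h(d) = C(d+n-1, n-1)
h(9) = C(9+2-1, 2-1) = C(10, 1)
= 10! / (1! * 9!)
= 10

10


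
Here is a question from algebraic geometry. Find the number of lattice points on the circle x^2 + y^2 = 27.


Systematically check integer values of x where x^2 <= 27.
For each valid x, check if 27 - x^2 is a perfect square.
Total integer solutions found: 0

0


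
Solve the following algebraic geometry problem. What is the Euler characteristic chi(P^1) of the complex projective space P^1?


The complex projective space P^1 has one cell in each even real dimension 0, 2, ..., 2.
The cohomology groups are H^{2k}(P^1) = Z for k = 0,...,1, and 0 otherwise.
Euler characteristic = sum of Betti numbers = 1 per even-dimensional cohomology group.
chi(P^1) = 1 + 1 = 2

2


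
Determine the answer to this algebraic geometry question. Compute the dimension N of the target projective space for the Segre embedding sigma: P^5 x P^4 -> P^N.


The Segre embedding maps P^m x P^n into P^N via
all products of coordinates from each factor.
N = (m+1)(n+1) - 1
N = (5+1)(4+1) - 1
N = 6*5 - 1
N = 30 - 1 = 29

29


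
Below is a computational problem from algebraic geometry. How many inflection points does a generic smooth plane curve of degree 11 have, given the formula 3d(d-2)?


For a general smooth plane curve C of degree d, the inflection points are
the intersection of C with its Hessian curve, which has degree 3(d-2).
By Bezout, the total intersection number is d * 3(d-2) = 11 * 27 = 297.
For a general curve every flex is ordinary, so each contributes
multiplicity 1 to C·Hess(C), and the number of distinct inflection
points is 3d(d-2).
Inflection points = 3*11*(11-2) = 3*11*9 = 297

297


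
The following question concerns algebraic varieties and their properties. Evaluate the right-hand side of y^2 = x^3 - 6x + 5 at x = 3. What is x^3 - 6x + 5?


Compute x^3 - 6x + 5 at x = 3:
x^3 = 3^3 = 27
(-6)*x = (-6)*3 = -18
Sum: 27 - 18 + 5 = 14

14


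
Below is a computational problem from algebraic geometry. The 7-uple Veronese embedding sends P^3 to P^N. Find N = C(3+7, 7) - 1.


The Veronese embedding v_d: P^n -> P^N maps each point to all
degree-d monomials in n+1 homogeneous coordinates.
N = C(n+d, d) - 1
N = C(3+7, 7) - 1
N = C(10, 7) - 1
C(10, 7) = 120
N = 120 - 1 = 119

119


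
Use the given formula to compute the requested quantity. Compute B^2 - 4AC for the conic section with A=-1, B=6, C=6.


The discriminant of a conic Ax^2 + Bxy + Cy^2 + ... = 0 is B^2 - 4AC.
B^2 = 6^2 = 36
4AC = 4*(-1)*6 = -24
Discriminant = 36 + 24 = 60

60


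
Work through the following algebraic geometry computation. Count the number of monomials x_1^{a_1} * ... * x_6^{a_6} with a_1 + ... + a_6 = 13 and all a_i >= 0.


The number of degree-13 monomials in 6 variables is C(d+n-1, n-1).
= C(13+6-1, 6-1) = C(18, 5)
= 8568

8568


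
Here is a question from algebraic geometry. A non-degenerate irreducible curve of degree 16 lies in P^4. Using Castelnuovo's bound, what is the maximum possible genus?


Castelnuovo's bound: write d - 1 = m(r-1) + epsilon with 0 <= epsilon < r-1.
d - 1 = 16 - 1 = 15
r - 1 = 4 - 1 = 3
15 = 5*3 + 0, so m = 5, epsilon = 0
pi(d, r) = m(m-1)(r-1)/2 + m*epsilon
= 5*4*3/2 + 5*0
= 60/2 + 0
= 30 + 0 = 30

30


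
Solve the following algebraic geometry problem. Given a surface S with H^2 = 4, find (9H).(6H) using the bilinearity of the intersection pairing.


Using bilinearity of the intersection pairing on a surface S:
(aH).(bH) = ab * (H.H)
We have H^2 = 4.
D.E = (9H).(6H) = 9*6*4
= 54*4
= 216

216


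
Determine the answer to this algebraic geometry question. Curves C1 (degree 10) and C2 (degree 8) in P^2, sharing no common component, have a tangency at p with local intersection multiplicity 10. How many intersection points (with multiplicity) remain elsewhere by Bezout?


By Bezout's theorem, the total intersection number is d1 * d2.
Total = 10 * 8 = 80
Intersection multiplicity at p = 10
Remaining intersections = 80 - 10 = 70

70


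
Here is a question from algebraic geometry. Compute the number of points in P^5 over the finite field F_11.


P^5(F_11) has (q^(n+1) - 1)/(q - 1) points.
= 11^5 + 11^4 + 11^3 + 11^2 + 11^1 + 11^0
= 161051 + 14641 + 1331 + 121 + 11 + 1
= 177156

177156


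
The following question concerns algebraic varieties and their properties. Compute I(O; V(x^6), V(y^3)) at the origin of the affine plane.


The intersection multiplicity of V(x^a) and V(y^b) at the origin is:
I(O; V(x^6), V(y^3)) = dim_k(k[x,y]/(x^6, y^3))
A basis for k[x,y]/(x^6, y^3) is the set of monomials x^i * y^j
where 0 <= i < 6 and 0 <= j < 3.
The number of such monomials is 6 * 3 = 18

18


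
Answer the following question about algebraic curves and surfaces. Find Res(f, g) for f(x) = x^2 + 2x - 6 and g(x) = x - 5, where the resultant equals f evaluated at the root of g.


For Res(f, x - c), we evaluate f at x = c.
f(5) = 5^2 + 2*5 - 6
= 25 + 10 - 6
= 35 - 6 = 29
Res(f, g) = 29

29


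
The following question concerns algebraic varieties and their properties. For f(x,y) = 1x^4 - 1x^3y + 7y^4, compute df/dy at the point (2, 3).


df/dy = (-1)*x^3 + 4*7*y^3
At (2,3): (-1)*2^3 + 4*7*3^3
= -8 + 756
= 748

748


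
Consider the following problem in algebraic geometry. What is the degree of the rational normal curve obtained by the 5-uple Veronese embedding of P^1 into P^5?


The rational normal curve in P^5 is the image of P^1 under the 5-uple Veronese.
A general hyperplane in P^5 pulls back to a degree-5 form on P^1, which has 5 zeros,
so the curve meets a general hyperplane in 5 points. Degree = 5.

5


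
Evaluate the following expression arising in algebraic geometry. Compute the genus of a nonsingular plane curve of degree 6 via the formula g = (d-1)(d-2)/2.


Using the genus formula for smooth plane curves:
g = (d-1)(d-2)/2
g = (6-1)(6-2)/2
g = 5*4/2
g = 20/2 = 10

10


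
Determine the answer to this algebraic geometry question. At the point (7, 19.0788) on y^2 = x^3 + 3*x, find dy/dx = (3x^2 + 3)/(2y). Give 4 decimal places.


Using implicit differentiation of y^2 = x^3 + 3*x:
2y * dy/dx = 3x^2 + 3
dy/dx = (3x^2 + 3)/(2y)
Numerator: 3*7^2 + 3 = 150
Denominator: 2*19.0788 = 38.1576
dy/dx = 150/38.1576 = 3.9311

3.9311


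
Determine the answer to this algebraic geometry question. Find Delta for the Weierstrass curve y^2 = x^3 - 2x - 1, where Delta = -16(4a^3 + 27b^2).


Compute each component:
4a^3 = 4*(-2)^3 = 4*(-8) = -32
27b^2 = 27*(-1)^2 = 27*1 = 27
4a^3 + 27b^2 = -32 + 27 = -5
Delta = -16*(-5) = 80

80


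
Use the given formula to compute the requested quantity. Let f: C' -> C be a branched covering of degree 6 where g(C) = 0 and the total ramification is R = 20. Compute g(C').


Riemann-Hurwitz formula: 2g' - 2 = d(2g - 2) + R
Given: d = 6, g = 0, R = 20
2g' - 2 = 6*(2*0 - 2) + 20
2g' - 2 = 6*(-2) + 20
2g' - 2 = -12 + 20 = 8
2g' = 10
g' = 5

5


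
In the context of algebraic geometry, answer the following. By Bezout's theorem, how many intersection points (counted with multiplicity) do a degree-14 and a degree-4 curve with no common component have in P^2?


Bezout's theorem states the intersection count equals the product of degrees.
Intersection count = 14 * 4 = 56

56


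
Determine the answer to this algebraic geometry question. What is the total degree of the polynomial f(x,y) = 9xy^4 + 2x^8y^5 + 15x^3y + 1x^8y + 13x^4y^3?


Examine each term for its total degree (sum of exponents).
  Term '9xy^4' has total degree 1+4 = 5.
  Term '2x^8y^5' has total degree 8+5 = 13.
  Term '15x^3y' has total degree 3+1 = 4.
  Term '1x^8y' has total degree 8+1 = 9.
  Term '13x^4y^3' has total degree 4+3 = 7.
The maximum total degree among all terms is 13.

13


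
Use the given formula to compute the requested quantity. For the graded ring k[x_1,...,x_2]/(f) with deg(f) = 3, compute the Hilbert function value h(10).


For R = k[x_1,...,x_n]/(f) with f homogeneous of degree e:
The Hilbert series is (1 - t^e)/(1 - t)^n.
So h(d) = C(d+n-1, n-1) - C(d-e+n-1, n-1) for d >= e.
With n=2, e=3, d=10:
C(10+2-1, 2-1) = C(11, 1) = 11
C(10-3+2-1, 2-1) = C(8, 1) = 8
h(10) = 11 - 8 = 3

3


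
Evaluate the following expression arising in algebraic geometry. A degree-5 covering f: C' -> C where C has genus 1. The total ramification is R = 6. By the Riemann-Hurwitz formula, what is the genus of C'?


Riemann-Hurwitz formula: 2g' - 2 = d(2g - 2) + R
Given: d = 5, g = 1, R = 6
2g' - 2 = 5*(2*1 - 2) + 6
2g' - 2 = 5*0 + 6
2g' - 2 = 0 + 6 = 6
2g' = 8
g' = 4

4


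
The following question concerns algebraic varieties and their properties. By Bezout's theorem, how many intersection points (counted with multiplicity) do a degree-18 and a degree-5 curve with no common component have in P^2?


Bezout's theorem states the intersection count equals the product of degrees.
Intersection count = 18 * 5 = 90

90


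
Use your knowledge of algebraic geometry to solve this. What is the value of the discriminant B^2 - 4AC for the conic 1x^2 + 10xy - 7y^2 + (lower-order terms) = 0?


The discriminant of a conic Ax^2 + Bxy + Cy^2 + ... = 0 is B^2 - 4AC.
B^2 = 10^2 = 100
4AC = 4*1*(-7) = -28
Discriminant = 100 + 28 = 128

128


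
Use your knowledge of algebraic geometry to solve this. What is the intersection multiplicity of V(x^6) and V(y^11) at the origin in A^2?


The intersection multiplicity of V(x^a) and V(y^b) at the origin is:
I(O; V(x^6), V(y^11)) = dim_k(k[x,y]/(x^6, y^11))
A basis for k[x,y]/(x^6, y^11) is the set of monomials x^i * y^j
where 0 <= i < 6 and 0 <= j < 11.
The number of such monomials is 6 * 11 = 66

66


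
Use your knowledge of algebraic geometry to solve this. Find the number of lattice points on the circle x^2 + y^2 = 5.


Systematically check integer values of x where x^2 <= 5.
For each valid x, check if 5 - x^2 is a perfect square.
x=1: 5 - 1 = 4, sqrt = 2 (valid)
x=2: 5 - 4 = 1, sqrt = 1 (valid)
Total integer solutions found: 8

8


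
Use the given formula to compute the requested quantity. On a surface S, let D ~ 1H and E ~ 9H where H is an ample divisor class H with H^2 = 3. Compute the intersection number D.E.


Using bilinearity of the intersection pairing on a surface S:
(aH).(bH) = ab * (H.H)
We have H^2 = 3.
D.E = (1H).(9H) = 1*9*3
= 9*3
= 27

27


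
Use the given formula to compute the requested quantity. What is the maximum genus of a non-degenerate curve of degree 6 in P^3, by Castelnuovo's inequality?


Castelnuovo's bound: write d - 1 = m(r-1) + epsilon with 0 <= epsilon < r-1.
d - 1 = 6 - 1 = 5
r - 1 = 3 - 1 = 2
5 = 2*2 + 1, so m = 2, epsilon = 1
pi(d, r) = m(m-1)(r-1)/2 + m*epsilon
= 2*1*2/2 + 2*1
= 4/2 + 2
= 2 + 2 = 4

4


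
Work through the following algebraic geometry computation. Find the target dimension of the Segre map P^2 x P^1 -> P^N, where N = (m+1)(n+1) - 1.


The Segre embedding maps P^m x P^n into P^N via
all products of coordinates from each factor.
N = (m+1)(n+1) - 1
N = (2+1)(1+1) - 1
N = 3*2 - 1
N = 6 - 1 = 5

5


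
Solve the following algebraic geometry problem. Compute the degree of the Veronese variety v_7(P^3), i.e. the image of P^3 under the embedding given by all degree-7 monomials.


The Veronese variety v_7(P^3) has degree d^r.
d^r = 7^3 = 343

343


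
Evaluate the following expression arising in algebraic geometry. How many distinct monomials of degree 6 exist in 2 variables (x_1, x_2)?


The number of degree-6 monomials in 2 variables is C(d+n-1, n-1).
= C(6+2-1, 2-1) = C(7, 1)
= 7

7


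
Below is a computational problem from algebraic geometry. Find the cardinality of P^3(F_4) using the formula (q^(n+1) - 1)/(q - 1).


P^3(F_4) has (q^(n+1) - 1)/(q - 1) points.
= 4^3 + 4^2 + 4^1 + 4^0
= 64 + 16 + 4 + 1
= 85

85


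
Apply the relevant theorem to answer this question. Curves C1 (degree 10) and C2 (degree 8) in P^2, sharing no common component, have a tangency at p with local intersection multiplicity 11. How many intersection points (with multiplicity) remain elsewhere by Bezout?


By Bezout's theorem, the total intersection number is d1 * d2.
Total = 10 * 8 = 80
Intersection multiplicity at p = 11
Remaining intersections = 80 - 11 = 69

69


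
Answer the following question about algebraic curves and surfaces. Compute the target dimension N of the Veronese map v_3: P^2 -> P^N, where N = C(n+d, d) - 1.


The Veronese embedding v_d: P^n -> P^N maps each point to all
degree-d monomials in n+1 homogeneous coordinates.
N = C(n+d, d) - 1
N = C(2+3, 3) - 1
N = C(5, 3) - 1
C(5, 3) = 10
N = 10 - 1 = 9

9


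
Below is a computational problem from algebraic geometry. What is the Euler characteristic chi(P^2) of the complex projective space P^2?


The complex projective space P^2 has one cell in each even real dimension 0, 2, ..., 4.
The cohomology groups are H^{2k}(P^2) = Z for k = 0,...,2, and 0 otherwise.
Euler characteristic = sum of Betti numbers = 1 per even-dimensional cohomology group.
chi(P^2) = 2 + 1 = 3

3


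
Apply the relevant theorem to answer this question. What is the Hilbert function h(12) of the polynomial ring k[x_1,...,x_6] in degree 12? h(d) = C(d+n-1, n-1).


The Hilbert function for the polynomial ring in 6 variables is:
h(d) = C(d+n-1, n-1)
h(12) = C(12+6-1, 6-1) = C(17, 5)
= 17! / (5! * 12!)
= 6188

6188


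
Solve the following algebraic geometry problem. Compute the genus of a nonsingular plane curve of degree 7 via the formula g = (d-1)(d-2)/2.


Using the genus formula for smooth plane curves:
g = (d-1)(d-2)/2
g = (7-1)(7-2)/2
g = 6*5/2
g = 30/2 = 15

15


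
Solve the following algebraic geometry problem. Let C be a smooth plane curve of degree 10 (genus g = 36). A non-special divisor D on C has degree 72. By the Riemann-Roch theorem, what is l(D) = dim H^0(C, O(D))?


First, compute the genus of a smooth plane curve of degree 10:
g = (d-1)(d-2)/2 = (10-1)(10-2)/2 = 36
For a non-special divisor D (i.e., h^1(D) = 0), Riemann-Roch gives:
l(D) = deg(D) - g + 1
Since deg(D) = 72 >= 2g - 1 = 71, D is non-special.
l(D) = 72 - 36 + 1 = 37

37


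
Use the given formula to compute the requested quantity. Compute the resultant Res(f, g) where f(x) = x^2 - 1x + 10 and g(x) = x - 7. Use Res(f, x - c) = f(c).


For Res(f, x - c), we evaluate f at x = c.
f(7) = 7^2 - 1*7 + 10
= 49 - 7 + 10
= 42 + 10 = 52
Res(f, g) = 52

52


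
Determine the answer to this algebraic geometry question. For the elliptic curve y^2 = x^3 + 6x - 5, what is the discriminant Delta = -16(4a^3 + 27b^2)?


Compute each component:
4a^3 = 4*6^3 = 4*216 = 864
27b^2 = 27*(-5)^2 = 27*25 = 675
4a^3 + 27b^2 = 864 + 675 = 1539
Delta = -16*1539 = -24624

-24624


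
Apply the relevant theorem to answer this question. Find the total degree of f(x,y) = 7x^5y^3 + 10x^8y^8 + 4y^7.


Examine each term for its total degree (sum of exponents).
  Term '7x^5y^3' has total degree 5+3 = 8.
  Term '10x^8y^8' has total degree 8+8 = 16.
  Term '4y^7' has total degree 0+7 = 7.
The maximum total degree among all terms is 16.

16


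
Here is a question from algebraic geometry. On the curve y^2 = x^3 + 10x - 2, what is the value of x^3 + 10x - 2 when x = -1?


Compute x^3 + 10x - 2 at x = -1:
x^3 = (-1)^3 = -1
10*x = 10*(-1) = -10
Sum: -1 - 10 - 2 = -13

-13


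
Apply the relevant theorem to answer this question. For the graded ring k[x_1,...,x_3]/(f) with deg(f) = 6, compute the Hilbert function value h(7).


For R = k[x_1,...,x_n]/(f) with f homogeneous of degree e:
The Hilbert series is (1 - t^e)/(1 - t)^n.
So h(d) = C(d+n-1, n-1) - C(d-e+n-1, n-1) for d >= e.
With n=3, e=6, d=7:
C(7+3-1, 3-1) = C(9, 2) = 36
C(7-6+3-1, 3-1) = C(3, 2) = 3
h(7) = 36 - 3 = 33

33


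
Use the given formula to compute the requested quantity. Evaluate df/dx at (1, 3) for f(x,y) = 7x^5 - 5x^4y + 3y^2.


df/dx = 5*7*x^4 + 4*(-5)*x^3*y
At (1,3): 5*7*1^4 + 4*(-5)*1^3*3
= 35 - 60
= -25

-25


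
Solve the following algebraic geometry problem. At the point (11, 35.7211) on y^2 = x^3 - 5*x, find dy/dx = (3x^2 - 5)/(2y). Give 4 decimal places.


Using implicit differentiation of y^2 = x^3 - 5*x:
2y * dy/dx = 3x^2 - 5
dy/dx = (3x^2 - 5)/(2y)
Numerator: 3*11^2 - 5 = 358
Denominator: 2*35.7211 = 71.4422
dy/dx = 358/71.4422 = 5.0110

5.0110


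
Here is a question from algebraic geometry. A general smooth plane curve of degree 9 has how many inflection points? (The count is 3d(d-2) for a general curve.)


For a general smooth plane curve C of degree d, the inflection points are
the intersection of C with its Hessian curve, which has degree 3(d-2).
By Bezout, the total intersection number is d * 3(d-2) = 9 * 21 = 189.
For a general curve every flex is ordinary, so each contributes
multiplicity 1 to C·Hess(C), and the number of distinct inflection
points is 3d(d-2).
Inflection points = 3*9*(9-2) = 3*9*7 = 189

189


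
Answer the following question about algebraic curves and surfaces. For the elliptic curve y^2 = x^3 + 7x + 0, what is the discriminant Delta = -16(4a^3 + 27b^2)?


Compute each component:
4a^3 = 4*7^3 = 4*343 = 1372
27b^2 = 27*0^2 = 27*0 = 0
4a^3 + 27b^2 = 1372 + 0 = 1372
Delta = -16*1372 = -21952

-21952


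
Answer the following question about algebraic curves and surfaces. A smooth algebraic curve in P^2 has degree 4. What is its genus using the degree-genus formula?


Using the genus formula for smooth plane curves:
g = (d-1)(d-2)/2
g = (4-1)(4-2)/2
g = 3*2/2
g = 6/2 = 3

3


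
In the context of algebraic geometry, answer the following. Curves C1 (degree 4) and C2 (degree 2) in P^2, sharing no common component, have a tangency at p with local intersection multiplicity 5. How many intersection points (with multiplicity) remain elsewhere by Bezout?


By Bezout's theorem, the total intersection number is d1 * d2.
Total = 4 * 2 = 8
Intersection multiplicity at p = 5
Remaining intersections = 8 - 5 = 3

3


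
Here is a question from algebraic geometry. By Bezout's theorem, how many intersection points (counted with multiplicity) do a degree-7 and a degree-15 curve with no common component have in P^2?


Bezout's theorem states the intersection count equals the product of degrees.
Intersection count = 7 * 15 = 105

105


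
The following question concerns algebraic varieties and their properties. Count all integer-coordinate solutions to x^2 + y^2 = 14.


Systematically check integer values of x where x^2 <= 14.
For each valid x, check if 14 - x^2 is a perfect square.
Total integer solutions found: 0

0


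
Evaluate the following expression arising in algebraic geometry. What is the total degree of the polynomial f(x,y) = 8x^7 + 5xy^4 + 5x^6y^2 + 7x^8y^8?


Examine each term for its total degree (sum of exponents).
  Term '8x^7' has total degree 7+0 = 7.
  Term '5xy^4' has total degree 1+4 = 5.
  Term '5x^6y^2' has total degree 6+2 = 8.
  Term '7x^8y^8' has total degree 8+8 = 16.
The maximum total degree among all terms is 16.

16


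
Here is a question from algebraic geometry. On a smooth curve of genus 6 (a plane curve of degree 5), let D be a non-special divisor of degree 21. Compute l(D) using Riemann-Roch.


First, compute the genus of a smooth plane curve of degree 5:
g = (d-1)(d-2)/2 = (5-1)(5-2)/2 = 6
For a non-special divisor D (i.e., h^1(D) = 0), Riemann-Roch gives:
l(D) = deg(D) - g + 1
Since deg(D) = 21 >= 2g - 1 = 11, D is non-special.
l(D) = 21 - 6 + 1 = 16

16


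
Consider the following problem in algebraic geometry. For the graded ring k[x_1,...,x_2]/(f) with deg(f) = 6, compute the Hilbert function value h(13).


For R = k[x_1,...,x_n]/(f) with f homogeneous of degree e:
The Hilbert series is (1 - t^e)/(1 - t)^n.
So h(d) = C(d+n-1, n-1) - C(d-e+n-1, n-1) for d >= e.
With n=2, e=6, d=13:
C(13+2-1, 2-1) = C(14, 1) = 14
C(13-6+2-1, 2-1) = C(8, 1) = 8
h(13) = 14 - 8 = 6

6


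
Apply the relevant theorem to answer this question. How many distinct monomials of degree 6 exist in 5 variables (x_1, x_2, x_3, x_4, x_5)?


The number of degree-6 monomials in 5 variables is C(d+n-1, n-1).
= C(6+5-1, 5-1) = C(10, 4)
= 210

210


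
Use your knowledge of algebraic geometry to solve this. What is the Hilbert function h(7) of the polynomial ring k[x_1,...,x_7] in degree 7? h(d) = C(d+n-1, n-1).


The Hilbert function for the polynomial ring in 7 variables is:
h(d) = C(d+n-1, n-1)
h(7) = C(7+7-1, 7-1) = C(13, 6)
= 13! / (6! * 7!)
= 1716

1716


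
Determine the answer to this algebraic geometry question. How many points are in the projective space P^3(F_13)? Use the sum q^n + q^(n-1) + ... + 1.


P^3(F_13) has (q^(n+1) - 1)/(q - 1) points.
= 13^3 + 13^2 + 13^1 + 13^0
= 2197 + 169 + 13 + 1
= 2380

2380


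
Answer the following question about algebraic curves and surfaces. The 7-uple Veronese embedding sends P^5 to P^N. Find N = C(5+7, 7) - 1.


The Veronese embedding v_d: P^n -> P^N maps each point to all
degree-d monomials in n+1 homogeneous coordinates.
N = C(n+d, d) - 1
N = C(5+7, 7) - 1
N = C(12, 7) - 1
C(12, 7) = 792
N = 792 - 1 = 791

791


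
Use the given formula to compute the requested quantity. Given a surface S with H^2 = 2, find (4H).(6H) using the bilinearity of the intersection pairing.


Using bilinearity of the intersection pairing on a surface S:
(aH).(bH) = ab * (H.H)
We have H^2 = 2.
D.E = (4H).(6H) = 4*6*2
= 24*2
= 48

48


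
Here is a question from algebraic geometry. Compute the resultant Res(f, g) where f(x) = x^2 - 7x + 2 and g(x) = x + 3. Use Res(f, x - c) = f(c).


For Res(f, x - c), we evaluate f at x = c.
f(-3) = (-3)^2 - 7*(-3) + 2
= 9 + 21 + 2
= 30 + 2 = 32
Res(f, g) = 32

32


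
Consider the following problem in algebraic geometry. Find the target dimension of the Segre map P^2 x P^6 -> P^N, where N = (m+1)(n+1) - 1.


The Segre embedding maps P^m x P^n into P^N via
all products of coordinates from each factor.
N = (m+1)(n+1) - 1
N = (2+1)(6+1) - 1
N = 3*7 - 1
N = 21 - 1 = 20

20


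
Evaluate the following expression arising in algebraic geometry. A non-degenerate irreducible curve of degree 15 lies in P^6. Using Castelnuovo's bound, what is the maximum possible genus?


Castelnuovo's bound: write d - 1 = m(r-1) + epsilon with 0 <= epsilon < r-1.
d - 1 = 15 - 1 = 14
r - 1 = 6 - 1 = 5
14 = 2*5 + 4, so m = 2, epsilon = 4
pi(d, r) = m(m-1)(r-1)/2 + m*epsilon
= 2*1*5/2 + 2*4
= 10/2 + 8
= 5 + 8 = 13

13


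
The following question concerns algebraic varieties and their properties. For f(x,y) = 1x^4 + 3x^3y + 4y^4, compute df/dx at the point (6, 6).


df/dx = 4*1*x^3 + 3*3*x^2*y
At (6,6): 4*1*6^3 + 3*3*6^2*6
= 864 + 1944
= 2808

2808


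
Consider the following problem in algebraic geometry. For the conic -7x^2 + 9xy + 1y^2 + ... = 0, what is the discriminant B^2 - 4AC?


The discriminant of a conic Ax^2 + Bxy + Cy^2 + ... = 0 is B^2 - 4AC.
B^2 = 9^2 = 81
4AC = 4*(-7)*1 = -28
Discriminant = 81 + 28 = 109

109


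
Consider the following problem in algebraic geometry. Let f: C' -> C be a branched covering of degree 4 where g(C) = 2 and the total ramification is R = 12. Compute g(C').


Riemann-Hurwitz formula: 2g' - 2 = d(2g - 2) + R
Given: d = 4, g = 2, R = 12
2g' - 2 = 4*(2*2 - 2) + 12
2g' - 2 = 4*2 + 12
2g' - 2 = 8 + 12 = 20
2g' = 22
g' = 11

11


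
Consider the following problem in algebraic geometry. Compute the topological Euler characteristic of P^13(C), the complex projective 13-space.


The complex projective space P^13 has one cell in each even real dimension 0, 2, ..., 26.
The cohomology groups are H^{2k}(P^13) = Z for k = 0,...,13, and 0 otherwise.
Euler characteristic = sum of Betti numbers = 1 per even-dimensional cohomology group.
chi(P^13) = 13 + 1 = 14

14


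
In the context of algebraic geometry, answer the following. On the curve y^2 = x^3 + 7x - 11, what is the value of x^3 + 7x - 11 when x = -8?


Compute x^3 + 7x - 11 at x = -8:
x^3 = (-8)^3 = -512
7*x = 7*(-8) = -56
Sum: -512 - 56 - 11 = -579

-579


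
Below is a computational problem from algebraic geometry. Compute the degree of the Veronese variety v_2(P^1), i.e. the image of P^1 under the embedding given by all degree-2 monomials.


The Veronese variety v_2(P^1) has degree d^r.
d^r = 2^1 = 2

2


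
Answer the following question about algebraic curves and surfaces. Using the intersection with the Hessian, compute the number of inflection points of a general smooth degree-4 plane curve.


For a general smooth plane curve C of degree d, the inflection points are
the intersection of C with its Hessian curve, which has degree 3(d-2).
By Bezout, the total intersection number is d * 3(d-2) = 4 * 6 = 24.
For a general curve every flex is ordinary, so each contributes
multiplicity 1 to C·Hess(C), and the number of distinct inflection
points is 3d(d-2).
Inflection points = 3*4*(4-2) = 3*4*2 = 24

24


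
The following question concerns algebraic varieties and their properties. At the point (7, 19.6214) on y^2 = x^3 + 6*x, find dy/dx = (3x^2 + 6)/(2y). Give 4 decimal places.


Using implicit differentiation of y^2 = x^3 + 6*x:
2y * dy/dx = 3x^2 + 6
dy/dx = (3x^2 + 6)/(2y)
Numerator: 3*7^2 + 6 = 153
Denominator: 2*19.6214 = 39.2428
dy/dx = 153/39.2428 = 3.8988

3.8988


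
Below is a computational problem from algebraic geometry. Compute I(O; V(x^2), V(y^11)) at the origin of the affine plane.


The intersection multiplicity of V(x^a) and V(y^b) at the origin is:
I(O; V(x^2), V(y^11)) = dim_k(k[x,y]/(x^2, y^11))
A basis for k[x,y]/(x^2, y^11) is the set of monomials x^i * y^j
where 0 <= i < 2 and 0 <= j < 11.
The number of such monomials is 2 * 11 = 22

22


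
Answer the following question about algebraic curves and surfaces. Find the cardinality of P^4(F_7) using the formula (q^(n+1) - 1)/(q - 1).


P^4(F_7) has (q^(n+1) - 1)/(q - 1) points.
= 7^4 + 7^3 + 7^2 + 7^1 + 7^0
= 2401 + 343 + 49 + 7 + 1
= 2801

2801


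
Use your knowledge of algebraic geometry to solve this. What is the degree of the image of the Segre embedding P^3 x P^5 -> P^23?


The degree of the Segre variety P^3 x P^5 is C(m+n, m).
= C(8, 3)
= 56

56


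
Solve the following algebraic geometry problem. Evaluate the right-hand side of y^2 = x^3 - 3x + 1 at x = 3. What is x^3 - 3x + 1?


Compute x^3 - 3x + 1 at x = 3:
x^3 = 3^3 = 27
(-3)*x = (-3)*3 = -9
Sum: 27 - 9 + 1 = 19

19


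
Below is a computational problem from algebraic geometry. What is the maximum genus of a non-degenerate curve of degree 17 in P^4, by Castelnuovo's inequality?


Castelnuovo's bound: write d - 1 = m(r-1) + epsilon with 0 <= epsilon < r-1.
d - 1 = 17 - 1 = 16
r - 1 = 4 - 1 = 3
16 = 5*3 + 1, so m = 5, epsilon = 1
pi(d, r) = m(m-1)(r-1)/2 + m*epsilon
= 5*4*3/2 + 5*1
= 60/2 + 5
= 30 + 5 = 35

35


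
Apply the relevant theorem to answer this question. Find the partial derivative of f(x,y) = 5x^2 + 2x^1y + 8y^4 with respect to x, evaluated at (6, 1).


df/dx = 2*5*x^1 + 1*2*x^0*y
At (6,1): 2*5*6^1 + 1*2*6^0*1
= 60 + 2
= 62

62


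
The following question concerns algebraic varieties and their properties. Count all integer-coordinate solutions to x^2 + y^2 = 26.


Systematically check integer values of x where x^2 <= 26.
For each valid x, check if 26 - x^2 is a perfect square.
x=1: 26 - 1 = 25, sqrt = 5 (valid)
x=5: 26 - 25 = 1, sqrt = 1 (valid)
Total integer solutions found: 8

8


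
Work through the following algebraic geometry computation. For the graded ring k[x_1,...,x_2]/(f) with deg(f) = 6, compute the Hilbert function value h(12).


For R = k[x_1,...,x_n]/(f) with f homogeneous of degree e:
The Hilbert series is (1 - t^e)/(1 - t)^n.
So h(d) = C(d+n-1, n-1) - C(d-e+n-1, n-1) for d >= e.
With n=2, e=6, d=12:
C(12+2-1, 2-1) = C(13, 1) = 13
C(12-6+2-1, 2-1) = C(7, 1) = 7
h(12) = 13 - 7 = 6

6


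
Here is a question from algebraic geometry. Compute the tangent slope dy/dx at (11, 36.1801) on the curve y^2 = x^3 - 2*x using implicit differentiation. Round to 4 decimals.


Using implicit differentiation of y^2 = x^3 - 2*x:
2y * dy/dx = 3x^2 - 2
dy/dx = (3x^2 - 2)/(2y)
Numerator: 3*11^2 - 2 = 361
Denominator: 2*36.1801 = 72.3602
dy/dx = 361/72.3602 = 4.9889

4.9889


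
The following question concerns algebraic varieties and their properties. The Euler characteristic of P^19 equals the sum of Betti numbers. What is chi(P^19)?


The complex projective space P^19 has one cell in each even real dimension 0, 2, ..., 38.
The cohomology groups are H^{2k}(P^19) = Z for k = 0,...,19, and 0 otherwise.
Euler characteristic = sum of Betti numbers = 1 per even-dimensional cohomology group.
chi(P^19) = 19 + 1 = 20

20


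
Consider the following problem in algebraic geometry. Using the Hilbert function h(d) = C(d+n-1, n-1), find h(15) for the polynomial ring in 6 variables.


The Hilbert function for the polynomial ring in 6 variables is:
h(d) = C(d+n-1, n-1)
h(15) = C(15+6-1, 6-1) = C(20, 5)
= 20! / (5! * 15!)
= 15504

15504


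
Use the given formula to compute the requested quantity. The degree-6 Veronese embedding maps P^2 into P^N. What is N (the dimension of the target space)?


The Veronese embedding v_d: P^n -> P^N maps each point to all
degree-d monomials in n+1 homogeneous coordinates.
N = C(n+d, d) - 1
N = C(2+6, 6) - 1
N = C(8, 6) - 1
C(8, 6) = 28
N = 28 - 1 = 27

27


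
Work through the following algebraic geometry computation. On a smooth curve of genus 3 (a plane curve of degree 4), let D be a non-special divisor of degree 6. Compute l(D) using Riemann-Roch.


First, compute the genus of a smooth plane curve of degree 4:
g = (d-1)(d-2)/2 = (4-1)(4-2)/2 = 3
For a non-special divisor D (i.e., h^1(D) = 0), Riemann-Roch gives:
l(D) = deg(D) - g + 1
Since deg(D) = 6 >= 2g - 1 = 5, D is non-special.
l(D) = 6 - 3 + 1 = 4

4


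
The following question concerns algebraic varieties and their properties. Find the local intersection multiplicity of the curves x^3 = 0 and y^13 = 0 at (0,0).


The intersection multiplicity of V(x^a) and V(y^b) at the origin is:
I(O; V(x^3), V(y^13)) = dim_k(k[x,y]/(x^3, y^13))
A basis for k[x,y]/(x^3, y^13) is the set of monomials x^i * y^j
where 0 <= i < 3 and 0 <= j < 13.
The number of such monomials is 3 * 13 = 39

39


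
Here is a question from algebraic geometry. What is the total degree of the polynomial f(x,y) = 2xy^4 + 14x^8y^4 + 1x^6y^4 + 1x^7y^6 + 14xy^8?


Examine each term for its total degree (sum of exponents).
  Term '2xy^4' has total degree 1+4 = 5.
  Term '14x^8y^4' has total degree 8+4 = 12.
  Term '1x^6y^4' has total degree 6+4 = 10.
  Term '1x^7y^6' has total degree 7+6 = 13.
  Term '14xy^8' has total degree 1+8 = 9.
The maximum total degree among all terms is 13.

13


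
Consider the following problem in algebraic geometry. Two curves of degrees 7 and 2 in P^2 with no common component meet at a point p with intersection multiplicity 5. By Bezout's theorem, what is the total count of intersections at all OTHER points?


By Bezout's theorem, the total intersection number is d1 * d2.
Total = 7 * 2 = 14
Intersection multiplicity at p = 5
Remaining intersections = 14 - 5 = 9

9


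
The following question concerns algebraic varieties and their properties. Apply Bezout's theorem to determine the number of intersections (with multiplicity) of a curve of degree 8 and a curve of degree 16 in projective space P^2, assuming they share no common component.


Bezout's theorem states the intersection count equals the product of degrees.
Intersection count = 8 * 16 = 128

128


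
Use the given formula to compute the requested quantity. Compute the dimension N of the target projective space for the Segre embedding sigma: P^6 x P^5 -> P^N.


The Segre embedding maps P^m x P^n into P^N via
all products of coordinates from each factor.
N = (m+1)(n+1) - 1
N = (6+1)(5+1) - 1
N = 7*6 - 1
N = 42 - 1 = 41

41


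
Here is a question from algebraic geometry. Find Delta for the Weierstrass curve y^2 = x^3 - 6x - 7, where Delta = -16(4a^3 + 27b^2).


Compute each component:
4a^3 = 4*(-6)^3 = 4*(-216) = -864
27b^2 = 27*(-7)^2 = 27*49 = 1323
4a^3 + 27b^2 = -864 + 1323 = 459
Delta = -16*459 = -7344

-7344


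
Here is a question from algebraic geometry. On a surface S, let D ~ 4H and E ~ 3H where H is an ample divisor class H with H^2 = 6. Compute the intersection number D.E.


Using bilinearity of the intersection pairing on a surface S:
(aH).(bH) = ab * (H.H)
We have H^2 = 6.
D.E = (4H).(3H) = 4*3*6
= 12*6
= 72

72


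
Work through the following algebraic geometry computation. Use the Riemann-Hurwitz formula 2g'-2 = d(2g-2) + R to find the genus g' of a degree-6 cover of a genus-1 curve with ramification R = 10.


Riemann-Hurwitz formula: 2g' - 2 = d(2g - 2) + R
Given: d = 6, g = 1, R = 10
2g' - 2 = 6*(2*1 - 2) + 10
2g' - 2 = 6*0 + 10
2g' - 2 = 0 + 10 = 10
2g' = 12
g' = 6

6


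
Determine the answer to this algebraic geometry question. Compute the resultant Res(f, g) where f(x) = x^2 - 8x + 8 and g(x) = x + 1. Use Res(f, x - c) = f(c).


For Res(f, x - c), we evaluate f at x = c.
f(-1) = (-1)^2 - 8*(-1) + 8
= 1 + 8 + 8
= 9 + 8 = 17
Res(f, g) = 17

17


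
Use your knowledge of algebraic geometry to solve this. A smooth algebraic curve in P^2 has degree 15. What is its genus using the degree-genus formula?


Using the genus formula for smooth plane curves:
g = (d-1)(d-2)/2
g = (15-1)(15-2)/2
g = 14*13/2
g = 182/2 = 91

91


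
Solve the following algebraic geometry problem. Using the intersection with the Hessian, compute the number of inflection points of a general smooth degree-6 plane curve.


For a general smooth plane curve C of degree d, the inflection points are
the intersection of C with its Hessian curve, which has degree 3(d-2).
By Bezout, the total intersection number is d * 3(d-2) = 6 * 12 = 72.
For a general curve every flex is ordinary, so each contributes
multiplicity 1 to C·Hess(C), and the number of distinct inflection
points is 3d(d-2).
Inflection points = 3*6*(6-2) = 3*6*4 = 72

72


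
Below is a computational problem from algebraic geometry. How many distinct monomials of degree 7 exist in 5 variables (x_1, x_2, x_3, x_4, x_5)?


The number of degree-7 monomials in 5 variables is C(d+n-1, n-1).
= C(7+5-1, 5-1) = C(11, 4)
= 330

330


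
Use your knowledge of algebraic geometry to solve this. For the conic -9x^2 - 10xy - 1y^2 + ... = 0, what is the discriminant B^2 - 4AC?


The discriminant of a conic Ax^2 + Bxy + Cy^2 + ... = 0 is B^2 - 4AC.
B^2 = (-10)^2 = 100
4AC = 4*(-9)*(-1) = 36
Discriminant = 100 - 36 = 64

64


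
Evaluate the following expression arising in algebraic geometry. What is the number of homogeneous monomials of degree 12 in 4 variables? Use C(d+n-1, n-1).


The number of degree-12 monomials in 4 variables is C(d+n-1, n-1).
= C(12+4-1, 4-1) = C(15, 3)
= 455

455


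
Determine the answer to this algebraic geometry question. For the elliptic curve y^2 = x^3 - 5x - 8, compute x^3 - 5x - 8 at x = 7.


Compute x^3 - 5x - 8 at x = 7:
x^3 = 7^3 = 343
(-5)*x = (-5)*7 = -35
Sum: 343 - 35 - 8 = 300

300


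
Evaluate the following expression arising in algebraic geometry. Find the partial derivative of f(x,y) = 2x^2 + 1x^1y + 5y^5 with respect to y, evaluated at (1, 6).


df/dy = 1*x^1 + 5*5*y^4
At (1,6): 1*1^1 + 5*5*6^4
= 1 + 32400
= 32401

32401


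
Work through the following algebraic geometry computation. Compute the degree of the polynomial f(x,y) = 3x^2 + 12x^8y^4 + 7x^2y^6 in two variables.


Examine each term for its total degree (sum of exponents).
  Term '3x^2' has total degree 2+0 = 2.
  Term '12x^8y^4' has total degree 8+4 = 12.
  Term '7x^2y^6' has total degree 2+6 = 8.
The maximum total degree among all terms is 12.

12


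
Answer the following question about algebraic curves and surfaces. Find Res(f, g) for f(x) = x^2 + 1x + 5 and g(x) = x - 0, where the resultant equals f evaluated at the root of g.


For Res(f, x - c), we evaluate f at x = c.
f(0) = 0^2 + 1*0 + 5
= 0 + 0 + 5
= 0 + 5 = 5
Res(f, g) = 5

5


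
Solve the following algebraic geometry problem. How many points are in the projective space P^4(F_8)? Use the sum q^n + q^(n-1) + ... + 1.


P^4(F_8) has (q^(n+1) - 1)/(q - 1) points.
= 8^4 + 8^3 + 8^2 + 8^1 + 8^0
= 4096 + 512 + 64 + 8 + 1
= 4681

4681


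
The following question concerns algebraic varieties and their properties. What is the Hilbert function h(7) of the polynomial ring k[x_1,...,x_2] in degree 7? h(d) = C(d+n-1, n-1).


The Hilbert function for the polynomial ring in 2 variables is:
h(d) = C(d+n-1, n-1)
h(7) = C(7+2-1, 2-1) = C(8, 1)
= 8! / (1! * 7!)
= 8

8


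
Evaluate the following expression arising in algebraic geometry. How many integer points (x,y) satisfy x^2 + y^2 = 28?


Systematically check integer values of x where x^2 <= 28.
For each valid x, check if 28 - x^2 is a perfect square.
Total integer solutions found: 0

0


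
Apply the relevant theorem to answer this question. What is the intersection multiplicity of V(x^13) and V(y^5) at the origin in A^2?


The intersection multiplicity of V(x^a) and V(y^b) at the origin is:
I(O; V(x^13), V(y^5)) = dim_k(k[x,y]/(x^13, y^5))
A basis for k[x,y]/(x^13, y^5) is the set of monomials x^i * y^j
where 0 <= i < 13 and 0 <= j < 5.
The number of such monomials is 13 * 5 = 65

65
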